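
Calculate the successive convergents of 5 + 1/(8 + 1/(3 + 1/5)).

5/1, 41/8, 128/25, 681/133

Using the convergent recurrence p_i = a_i*p_{i-1} + p_{i-2}, q_i = a_i*q_{i-1} + q_{i-2} with p_{-2}=0, p_{-1}=1, q_{-2}=1, q_{-1}=0:
  i=0: a_0=5, p_0 = 5*1 + 0 = 5, q_0 = 5*0 + 1 = 1.
  i=1: a_1=8, p_1 = 8*5 + 1 = 41, q_1 = 8*1 + 0 = 8.
  i=2: a_2=3, p_2 = 3*41 + 5 = 128, q_2 = 3*8 + 1 = 25.
  i=3: a_3=5, p_3 = 5*128 + 41 = 681, q_3 = 5*25 + 8 = 133.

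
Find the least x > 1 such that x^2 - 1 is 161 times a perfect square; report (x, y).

First expand sqrt(161) as a continued fraction. With x_i = (sqrt(161) + m_i)/d_i and (m_0, d_0) = (0, 1): a_0 = floor(sqrt(161)) = 12, since 12^2 = 144 <= 161 < 169 = 13^2.
Iterate m_{i+1} = d_i*a_i - m_i, d_{i+1} = (161 - m_{i+1}^2)/d_i, a_{i+1} = floor((a_0 + m_{i+1})/d_{i+1}):
  m_1 = 1*12 - 0 = 12, d_1 = (161 - 12^2)/1 = 17/1 = 17, a_1 = floor((12 + 12)/17) = 1.
  m_2 = 17*1 - 12 = 5, d_2 = (161 - 5^2)/17 = 136/17 = 8, a_2 = floor((12 + 5)/8) = 2.
  m_3 = 8*2 - 5 = 11, d_3 = (161 - 11^2)/8 = 40/8 = 5, a_3 = floor((12 + 11)/5) = 4.
  m_4 = 5*4 - 11 = 9, d_4 = (161 - 9^2)/5 = 80/5 = 16, a_4 = floor((12 + 9)/16) = 1.
  m_5 = 16*1 - 9 = 7, d_5 = (161 - 7^2)/16 = 112/16 = 7, a_5 = floor((12 + 7)/7) = 2.
  m_6 = 7*2 - 7 = 7, d_6 = (161 - 7^2)/7 = 112/7 = 16, a_6 = floor((12 + 7)/16) = 1.
  m_7 = 16*1 - 7 = 9, d_7 = (161 - 9^2)/16 = 80/16 = 5, a_7 = floor((12 + 9)/5) = 4.
  m_8 = 5*4 - 9 = 11, d_8 = (161 - 11^2)/5 = 40/5 = 8, a_8 = floor((12 + 11)/8) = 2.
  m_9 = 8*2 - 11 = 5, d_9 = (161 - 5^2)/8 = 136/8 = 17, a_9 = floor((12 + 5)/17) = 1.
  m_10 = 17*1 - 5 = 12, d_10 = (161 - 12^2)/17 = 17/17 = 1, a_10 = floor((12 + 12)/1) = 24.
  m_11 = 1*24 - 12 = 12, d_11 = (161 - 12^2)/1 = 17/1 = 17: (m_11, d_11) = (m_1, d_1) = (12, 17), so from here the quotients repeat a_1, ..., a_10; the period length is 10.
So sqrt(161) = [12; (1, 2, 4, 1, 2, 1, 4, 2, 1, 24)] with period length k = 10.
k is even, so the fundamental solution of x^2 - 161y^2 = 1 is (p_{k-1}, q_{k-1}) = (p_9, q_9); compute convergents through index 9.
Convergents (p_i = a_i*p_{i-1} + p_{i-2}, q_i = a_i*q_{i-1} + q_{i-2} with p_{-2}=0, p_{-1}=1, q_{-2}=1, q_{-1}=0):
  i=0: a_0=12, p_0 = 12*1 + 0 = 12, q_0 = 12*0 + 1 = 1.
  i=1: a_1=1, p_1 = 1*12 + 1 = 13, q_1 = 1*1 + 0 = 1.
  i=2: a_2=2, p_2 = 2*13 + 12 = 38, q_2 = 2*1 + 1 = 3.
  i=3: a_3=4, p_3 = 4*38 + 13 = 165, q_3 = 4*3 + 1 = 13.
  i=4: a_4=1, p_4 = 1*165 + 38 = 203, q_4 = 1*13 + 3 = 16.
  i=5: a_5=2, p_5 = 2*203 + 165 = 571, q_5 = 2*16 + 13 = 45.
  i=6: a_6=1, p_6 = 1*571 + 203 = 774, q_6 = 1*45 + 16 = 61.
  i=7: a_7=4, p_7 = 4*774 + 571 = 3667, q_7 = 4*61 + 45 = 289.
  i=8: a_8=2, p_8 = 2*3667 + 774 = 8108, q_8 = 2*289 + 61 = 639.
  i=9: a_9=1, p_9 = 1*8108 + 3667 = 11775, q_9 = 1*639 + 289 = 928.
Check: 11775^2 - 161*928^2 = 138650625 - 138650624 = 1, so (x, y) = (11775, 928) solves the equation, and by the theorem it is the least positive solution.

(x, y) = (11775, 928)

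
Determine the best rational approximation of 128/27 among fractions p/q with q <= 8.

19/4

Expand x = 128/27 as a continued fraction with the Euclidean algorithm:
  128 = 4*27 + 20, so a_0 = 4.
  27 = 1*20 + 7, so a_1 = 1.
  20 = 2*7 + 6, so a_2 = 2.
  7 = 1*6 + 1, so a_3 = 1.
  6 = 6*1 + 0, so a_4 = 6.
so x = [4; 1, 2, 1, 6].
Convergents (p_i = a_i*p_{i-1} + p_{i-2}, q_i = a_i*q_{i-1} + q_{i-2} with p_{-2}=0, p_{-1}=1, q_{-2}=1, q_{-1}=0), until the denominator exceeds 8:
  i=0: a_0=4, p_0 = 4*1 + 0 = 4, q_0 = 4*0 + 1 = 1.
  i=1: a_1=1, p_1 = 1*4 + 1 = 5, q_1 = 1*1 + 0 = 1.
  i=2: a_2=2, p_2 = 2*5 + 4 = 14, q_2 = 2*1 + 1 = 3.
  i=3: a_3=1, p_3 = 1*14 + 5 = 19, q_3 = 1*3 + 1 = 4.
  i=4: a_4=6, p_4 = 6*19 + 14 = 128, q_4 = 6*4 + 3 = 27.
q_4 = 27 > 8, so the last convergent with denominator <= 8 is p_3/q_3 = 19/4.
The closest fraction with denominator <= 8 is either p_3/q_3 or the intermediate fraction (k*p_3 + p_2)/(k*q_3 + q_2) with the largest k >= 1 whose denominator stays <= 8; these approach x as k grows, and every other convergent or intermediate fraction in range is farther away.
Largest k: floor((8 - q_2)/q_3) = floor((8 - 3)/4) = 1.
That gives (1*19 + 14)/(1*4 + 3) = 33/7.
Compare the errors: |x - 19/4| = |128*4 - 19*27|/(27*4) = 1/108, and |x - 33/7| = |128*7 - 33*27|/(27*7) = 5/189.
Cross-multiplying, 1*189 = 189 < 540 = 5*108, so 1/108 is smaller: the convergent 19/4 is closer to x than 33/7.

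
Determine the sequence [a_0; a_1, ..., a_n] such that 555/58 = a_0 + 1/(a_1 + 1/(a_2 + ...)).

[9; 1, 1, 3, 8]

Run the Euclidean algorithm on 555 and 58; the successive quotients are the partial quotients a_0, a_1, ... (each step inverts the fractional part left over by the previous one):
  555 = 9*58 + 33, so a_0 = 9.
  58 = 1*33 + 25, so a_1 = 1.
  33 = 1*25 + 8, so a_2 = 1.
  25 = 3*8 + 1, so a_3 = 3.
  8 = 8*1 + 0, so a_4 = 8.
The remainder reaches 0 after 5 divisions, so the expansion has 5 partial quotients, read off in order.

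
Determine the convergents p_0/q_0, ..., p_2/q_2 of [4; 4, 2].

Using the convergent recurrence p_i = a_i*p_{i-1} + p_{i-2}, q_i = a_i*q_{i-1} + q_{i-2} with p_{-2}=0, p_{-1}=1, q_{-2}=1, q_{-1}=0:
  i=0: a_0=4, p_0 = 4*1 + 0 = 4, q_0 = 4*0 + 1 = 1.
  i=1: a_1=4, p_1 = 4*4 + 1 = 17, q_1 = 4*1 + 0 = 4.
  i=2: a_2=2, p_2 = 2*17 + 4 = 38, q_2 = 2*4 + 1 = 9.

4/1, 17/4, 38/9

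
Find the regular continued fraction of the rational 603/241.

[2; 1, 1, 120]

Run the Euclidean algorithm on 603 and 241; the successive quotients are the partial quotients a_0, a_1, ... (each step inverts the fractional part left over by the previous one):
  603 = 2*241 + 121, so a_0 = 2.
  241 = 1*121 + 120, so a_1 = 1.
  121 = 1*120 + 1, so a_2 = 1.
  120 = 120*1 + 0, so a_3 = 120.
The remainder reaches 0 after 4 divisions, so the expansion has 4 partial quotients, read off in order.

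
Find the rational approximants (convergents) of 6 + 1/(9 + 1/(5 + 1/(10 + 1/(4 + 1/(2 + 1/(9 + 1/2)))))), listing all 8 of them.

Using the convergent recurrence p_i = a_i*p_{i-1} + p_{i-2}, q_i = a_i*q_{i-1} + q_{i-2} with p_{-2}=0, p_{-1}=1, q_{-2}=1, q_{-1}=0:
  i=0: a_0=6, p_0 = 6*1 + 0 = 6, q_0 = 6*0 + 1 = 1.
  i=1: a_1=9, p_1 = 9*6 + 1 = 55, q_1 = 9*1 + 0 = 9.
  i=2: a_2=5, p_2 = 5*55 + 6 = 281, q_2 = 5*9 + 1 = 46.
  i=3: a_3=10, p_3 = 10*281 + 55 = 2865, q_3 = 10*46 + 9 = 469.
  i=4: a_4=4, p_4 = 4*2865 + 281 = 11741, q_4 = 4*469 + 46 = 1922.
  i=5: a_5=2, p_5 = 2*11741 + 2865 = 26347, q_5 = 2*1922 + 469 = 4313.
  i=6: a_6=9, p_6 = 9*26347 + 11741 = 248864, q_6 = 9*4313 + 1922 = 40739.
  i=7: a_7=2, p_7 = 2*248864 + 26347 = 524075, q_7 = 2*40739 + 4313 = 85791.

6/1, 55/9, 281/46, 2865/469, 11741/1922, 26347/4313, 248864/40739, 524075/85791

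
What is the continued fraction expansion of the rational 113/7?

Run the Euclidean algorithm on 113 and 7; the successive quotients are the partial quotients a_0, a_1, ... (each step inverts the fractional part left over by the previous one):
  113 = 16*7 + 1, so a_0 = 16.
  7 = 7*1 + 0, so a_1 = 7.
The remainder reaches 0 after 2 divisions, so the expansion has 2 partial quotients, read off in order.

[16; 7]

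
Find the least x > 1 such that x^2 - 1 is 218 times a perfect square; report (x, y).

(x, y) = (126003, 8534)

First expand sqrt(218) as a continued fraction. With x_i = (sqrt(218) + m_i)/d_i and (m_0, d_0) = (0, 1): a_0 = floor(sqrt(218)) = 14, since 14^2 = 196 <= 218 < 225 = 15^2.
Iterate m_{i+1} = d_i*a_i - m_i, d_{i+1} = (218 - m_{i+1}^2)/d_i, a_{i+1} = floor((a_0 + m_{i+1})/d_{i+1}):
  m_1 = 1*14 - 0 = 14, d_1 = (218 - 14^2)/1 = 22/1 = 22, a_1 = floor((14 + 14)/22) = 1.
  m_2 = 22*1 - 14 = 8, d_2 = (218 - 8^2)/22 = 154/22 = 7, a_2 = floor((14 + 8)/7) = 3.
  m_3 = 7*3 - 8 = 13, d_3 = (218 - 13^2)/7 = 49/7 = 7, a_3 = floor((14 + 13)/7) = 3.
  m_4 = 7*3 - 13 = 8, d_4 = (218 - 8^2)/7 = 154/7 = 22, a_4 = floor((14 + 8)/22) = 1.
  m_5 = 22*1 - 8 = 14, d_5 = (218 - 14^2)/22 = 22/22 = 1, a_5 = floor((14 + 14)/1) = 28.
  m_6 = 1*28 - 14 = 14, d_6 = (218 - 14^2)/1 = 22/1 = 22: (m_6, d_6) = (m_1, d_1) = (14, 22), so from here the quotients repeat a_1, ..., a_5; the period length is 5.
So sqrt(218) = [14; (1, 3, 3, 1, 28)] with period length k = 5.
k is odd, so (p_{k-1}, q_{k-1}) only solves x^2 - 218y^2 = -1 and the fundamental solution of x^2 - 218y^2 = 1 is (p_{2k-1}, q_{2k-1}) = (p_9, q_9); compute convergents through index 9, running through the period twice.
Convergents (p_i = a_i*p_{i-1} + p_{i-2}, q_i = a_i*q_{i-1} + q_{i-2} with p_{-2}=0, p_{-1}=1, q_{-2}=1, q_{-1}=0):
  i=0: a_0=14, p_0 = 14*1 + 0 = 14, q_0 = 14*0 + 1 = 1.
  i=1: a_1=1, p_1 = 1*14 + 1 = 15, q_1 = 1*1 + 0 = 1.
  i=2: a_2=3, p_2 = 3*15 + 14 = 59, q_2 = 3*1 + 1 = 4.
  i=3: a_3=3, p_3 = 3*59 + 15 = 192, q_3 = 3*4 + 1 = 13.
  i=4: a_4=1, p_4 = 1*192 + 59 = 251, q_4 = 1*13 + 4 = 17.
  i=5: a_5=28, p_5 = 28*251 + 192 = 7220, q_5 = 28*17 + 13 = 489.
  i=6: a_6=1, p_6 = 1*7220 + 251 = 7471, q_6 = 1*489 + 17 = 506.
  i=7: a_7=3, p_7 = 3*7471 + 7220 = 29633, q_7 = 3*506 + 489 = 2007.
  i=8: a_8=3, p_8 = 3*29633 + 7471 = 96370, q_8 = 3*2007 + 506 = 6527.
  i=9: a_9=1, p_9 = 1*96370 + 29633 = 126003, q_9 = 1*6527 + 2007 = 8534.
Indeed p_4^2 - 218*q_4^2 = 63001 - 63002 = -1, not +1.
Check: 126003^2 - 218*8534^2 = 15876756009 - 15876756008 = 1, so (x, y) = (126003, 8534) solves the equation, and by the theorem it is the least positive solution.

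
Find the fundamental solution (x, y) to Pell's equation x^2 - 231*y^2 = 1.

(x, y) = (76, 5)

First expand sqrt(231) as a continued fraction. With x_i = (sqrt(231) + m_i)/d_i and (m_0, d_0) = (0, 1): a_0 = floor(sqrt(231)) = 15, since 15^2 = 225 <= 231 < 256 = 16^2.
Iterate m_{i+1} = d_i*a_i - m_i, d_{i+1} = (231 - m_{i+1}^2)/d_i, a_{i+1} = floor((a_0 + m_{i+1})/d_{i+1}):
  m_1 = 1*15 - 0 = 15, d_1 = (231 - 15^2)/1 = 6/1 = 6, a_1 = floor((15 + 15)/6) = 5.
  m_2 = 6*5 - 15 = 15, d_2 = (231 - 15^2)/6 = 6/6 = 1, a_2 = floor((15 + 15)/1) = 30.
  m_3 = 1*30 - 15 = 15, d_3 = (231 - 15^2)/1 = 6/1 = 6: (m_3, d_3) = (m_1, d_1) = (15, 6), so from here the quotients repeat a_1, a_2; the period length is 2.
So sqrt(231) = [15; (5, 30)] with period length k = 2.
k is even, so the fundamental solution of x^2 - 231y^2 = 1 is (p_{k-1}, q_{k-1}) = (p_1, q_1); compute convergents through index 1.
Convergents (p_i = a_i*p_{i-1} + p_{i-2}, q_i = a_i*q_{i-1} + q_{i-2} with p_{-2}=0, p_{-1}=1, q_{-2}=1, q_{-1}=0):
  i=0: a_0=15, p_0 = 15*1 + 0 = 15, q_0 = 15*0 + 1 = 1.
  i=1: a_1=5, p_1 = 5*15 + 1 = 76, q_1 = 5*1 + 0 = 5.
Check: 76^2 - 231*5^2 = 5776 - 5775 = 1, so (x, y) = (76, 5) solves the equation, and by the theorem it is the least positive solution.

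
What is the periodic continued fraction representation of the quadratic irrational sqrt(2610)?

Write x_i = (sqrt(2610) + m_i)/d_i with (m_0, d_0) = (0, 1). a_0 = floor(sqrt(2610)) = 51, since 51^2 = 2601 <= 2610 < 2704 = 52^2.
Iterate m_{i+1} = d_i*a_i - m_i, d_{i+1} = (2610 - m_{i+1}^2)/d_i, a_{i+1} = floor((a_0 + m_{i+1})/d_{i+1}):
  m_1 = 1*51 - 0 = 51, d_1 = (2610 - 51^2)/1 = 9/1 = 9, a_1 = floor((51 + 51)/9) = 11.
  m_2 = 9*11 - 51 = 48, d_2 = (2610 - 48^2)/9 = 306/9 = 34, a_2 = floor((51 + 48)/34) = 2.
  m_3 = 34*2 - 48 = 20, d_3 = (2610 - 20^2)/34 = 2210/34 = 65, a_3 = floor((51 + 20)/65) = 1.
  m_4 = 65*1 - 20 = 45, d_4 = (2610 - 45^2)/65 = 585/65 = 9, a_4 = floor((51 + 45)/9) = 10.
  m_5 = 9*10 - 45 = 45, d_5 = (2610 - 45^2)/9 = 585/9 = 65, a_5 = floor((51 + 45)/65) = 1.
  m_6 = 65*1 - 45 = 20, d_6 = (2610 - 20^2)/65 = 2210/65 = 34, a_6 = floor((51 + 20)/34) = 2.
  m_7 = 34*2 - 20 = 48, d_7 = (2610 - 48^2)/34 = 306/34 = 9, a_7 = floor((51 + 48)/9) = 11.
  m_8 = 9*11 - 48 = 51, d_8 = (2610 - 51^2)/9 = 9/9 = 1, a_8 = floor((51 + 51)/1) = 102.
  m_9 = 1*102 - 51 = 51, d_9 = (2610 - 51^2)/1 = 9/1 = 9: (m_9, d_9) = (m_1, d_1) = (51, 9), so from here the quotients repeat a_1, ..., a_8; the period length is 8.
Hence the expansion of sqrt(2610) is a_0 = 51 followed by the repeating block 11, 2, 1, 10, 1, 2, 11, 102 (period 8).

[51; (11, 2, 1, 10, 1, 2, 11, 102)]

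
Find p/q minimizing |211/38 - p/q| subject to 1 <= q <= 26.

Expand x = 211/38 as a continued fraction with the Euclidean algorithm:
  211 = 5*38 + 21, so a_0 = 5.
  38 = 1*21 + 17, so a_1 = 1.
  21 = 1*17 + 4, so a_2 = 1.
  17 = 4*4 + 1, so a_3 = 4.
  4 = 4*1 + 0, so a_4 = 4.
so x = [5; 1, 1, 4, 4].
Convergents (p_i = a_i*p_{i-1} + p_{i-2}, q_i = a_i*q_{i-1} + q_{i-2} with p_{-2}=0, p_{-1}=1, q_{-2}=1, q_{-1}=0), until the denominator exceeds 26:
  i=0: a_0=5, p_0 = 5*1 + 0 = 5, q_0 = 5*0 + 1 = 1.
  i=1: a_1=1, p_1 = 1*5 + 1 = 6, q_1 = 1*1 + 0 = 1.
  i=2: a_2=1, p_2 = 1*6 + 5 = 11, q_2 = 1*1 + 1 = 2.
  i=3: a_3=4, p_3 = 4*11 + 6 = 50, q_3 = 4*2 + 1 = 9.
  i=4: a_4=4, p_4 = 4*50 + 11 = 211, q_4 = 4*9 + 2 = 38.
q_4 = 38 > 26, so the last convergent with denominator <= 26 is p_3/q_3 = 50/9.
The closest fraction with denominator <= 26 is either p_3/q_3 or the intermediate fraction (k*p_3 + p_2)/(k*q_3 + q_2) with the largest k >= 1 whose denominator stays <= 26; these approach x as k grows, and every other convergent or intermediate fraction in range is farther away.
Largest k: floor((26 - q_2)/q_3) = floor((26 - 2)/9) = 2.
That gives (2*50 + 11)/(2*9 + 2) = 111/20.
Compare the errors: |x - 50/9| = |211*9 - 50*38|/(38*9) = 1/342, and |x - 111/20| = |211*20 - 111*38|/(38*20) = 2/760.
Cross-multiplying, 2*342 = 684 < 760 = 1*760, so 2/760 is smaller: the intermediate fraction 111/20 is closer to x than 50/9.

111/20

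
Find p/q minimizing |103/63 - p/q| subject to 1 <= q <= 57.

85/52

Expand x = 103/63 as a continued fraction with the Euclidean algorithm:
  103 = 1*63 + 40, so a_0 = 1.
  63 = 1*40 + 23, so a_1 = 1.
  40 = 1*23 + 17, so a_2 = 1.
  23 = 1*17 + 6, so a_3 = 1.
  17 = 2*6 + 5, so a_4 = 2.
  6 = 1*5 + 1, so a_5 = 1.
  5 = 5*1 + 0, so a_6 = 5.
so x = [1; 1, 1, 1, 2, 1, 5].
Convergents (p_i = a_i*p_{i-1} + p_{i-2}, q_i = a_i*q_{i-1} + q_{i-2} with p_{-2}=0, p_{-1}=1, q_{-2}=1, q_{-1}=0), until the denominator exceeds 57:
  i=0: a_0=1, p_0 = 1*1 + 0 = 1, q_0 = 1*0 + 1 = 1.
  i=1: a_1=1, p_1 = 1*1 + 1 = 2, q_1 = 1*1 + 0 = 1.
  i=2: a_2=1, p_2 = 1*2 + 1 = 3, q_2 = 1*1 + 1 = 2.
  i=3: a_3=1, p_3 = 1*3 + 2 = 5, q_3 = 1*2 + 1 = 3.
  i=4: a_4=2, p_4 = 2*5 + 3 = 13, q_4 = 2*3 + 2 = 8.
  i=5: a_5=1, p_5 = 1*13 + 5 = 18, q_5 = 1*8 + 3 = 11.
  i=6: a_6=5, p_6 = 5*18 + 13 = 103, q_6 = 5*11 + 8 = 63.
q_6 = 63 > 57, so the last convergent with denominator <= 57 is p_5/q_5 = 18/11.
The closest fraction with denominator <= 57 is either p_5/q_5 or the intermediate fraction (k*p_5 + p_4)/(k*q_5 + q_4) with the largest k >= 1 whose denominator stays <= 57; these approach x as k grows, and every other convergent or intermediate fraction in range is farther away.
Largest k: floor((57 - q_4)/q_5) = floor((57 - 8)/11) = 4.
That gives (4*18 + 13)/(4*11 + 8) = 85/52.
Compare the errors: |x - 18/11| = |103*11 - 18*63|/(63*11) = 1/693, and |x - 85/52| = |103*52 - 85*63|/(63*52) = 1/3276.
Cross-multiplying, 1*693 = 693 < 3276 = 1*3276, so 1/3276 is smaller: the intermediate fraction 85/52 is closer to x than 18/11.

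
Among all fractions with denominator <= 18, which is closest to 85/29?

Expand x = 85/29 as a continued fraction with the Euclidean algorithm:
  85 = 2*29 + 27, so a_0 = 2.
  29 = 1*27 + 2, so a_1 = 1.
  27 = 13*2 + 1, so a_2 = 13.
  2 = 2*1 + 0, so a_3 = 2.
so x = [2; 1, 13, 2].
Convergents (p_i = a_i*p_{i-1} + p_{i-2}, q_i = a_i*q_{i-1} + q_{i-2} with p_{-2}=0, p_{-1}=1, q_{-2}=1, q_{-1}=0), until the denominator exceeds 18:
  i=0: a_0=2, p_0 = 2*1 + 0 = 2, q_0 = 2*0 + 1 = 1.
  i=1: a_1=1, p_1 = 1*2 + 1 = 3, q_1 = 1*1 + 0 = 1.
  i=2: a_2=13, p_2 = 13*3 + 2 = 41, q_2 = 13*1 + 1 = 14.
  i=3: a_3=2, p_3 = 2*41 + 3 = 85, q_3 = 2*14 + 1 = 29.
q_3 = 29 > 18, so the last convergent with denominator <= 18 is p_2/q_2 = 41/14.
The closest fraction with denominator <= 18 is either p_2/q_2 or the intermediate fraction (k*p_2 + p_1)/(k*q_2 + q_1) with the largest k >= 1 whose denominator stays <= 18; these approach x as k grows, and every other convergent or intermediate fraction in range is farther away.
Largest k: floor((18 - q_1)/q_2) = floor((18 - 1)/14) = 1.
That gives (1*41 + 3)/(1*14 + 1) = 44/15.
Compare the errors: |x - 41/14| = |85*14 - 41*29|/(29*14) = 1/406, and |x - 44/15| = |85*15 - 44*29|/(29*15) = 1/435.
Cross-multiplying, 1*406 = 406 < 435 = 1*435, so 1/435 is smaller: the intermediate fraction 44/15 is closer to x than 41/14.

44/15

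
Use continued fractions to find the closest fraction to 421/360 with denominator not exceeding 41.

Expand x = 421/360 as a continued fraction with the Euclidean algorithm:
  421 = 1*360 + 61, so a_0 = 1.
  360 = 5*61 + 55, so a_1 = 5.
  61 = 1*55 + 6, so a_2 = 1.
  55 = 9*6 + 1, so a_3 = 9.
  6 = 6*1 + 0, so a_4 = 6.
so x = [1; 5, 1, 9, 6].
Convergents (p_i = a_i*p_{i-1} + p_{i-2}, q_i = a_i*q_{i-1} + q_{i-2} with p_{-2}=0, p_{-1}=1, q_{-2}=1, q_{-1}=0), until the denominator exceeds 41:
  i=0: a_0=1, p_0 = 1*1 + 0 = 1, q_0 = 1*0 + 1 = 1.
  i=1: a_1=5, p_1 = 5*1 + 1 = 6, q_1 = 5*1 + 0 = 5.
  i=2: a_2=1, p_2 = 1*6 + 1 = 7, q_2 = 1*5 + 1 = 6.
  i=3: a_3=9, p_3 = 9*7 + 6 = 69, q_3 = 9*6 + 5 = 59.
q_3 = 59 > 41, so the last convergent with denominator <= 41 is p_2/q_2 = 7/6.
The closest fraction with denominator <= 41 is either p_2/q_2 or the intermediate fraction (k*p_2 + p_1)/(k*q_2 + q_1) with the largest k >= 1 whose denominator stays <= 41; these approach x as k grows, and every other convergent or intermediate fraction in range is farther away.
Largest k: floor((41 - q_1)/q_2) = floor((41 - 5)/6) = 6.
That gives (6*7 + 6)/(6*6 + 5) = 48/41.
Compare the errors: |x - 7/6| = |421*6 - 7*360|/(360*6) = 6/2160, and |x - 48/41| = |421*41 - 48*360|/(360*41) = 19/14760.
Cross-multiplying, 19*2160 = 41040 < 88560 = 6*14760, so 19/14760 is smaller: the intermediate fraction 48/41 is closer to x than 7/6.

48/41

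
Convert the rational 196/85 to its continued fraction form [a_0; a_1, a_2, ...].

Run the Euclidean algorithm on 196 and 85; the successive quotients are the partial quotients a_0, a_1, ... (each step inverts the fractional part left over by the previous one):
  196 = 2*85 + 26, so a_0 = 2.
  85 = 3*26 + 7, so a_1 = 3.
  26 = 3*7 + 5, so a_2 = 3.
  7 = 1*5 + 2, so a_3 = 1.
  5 = 2*2 + 1, so a_4 = 2.
  2 = 2*1 + 0, so a_5 = 2.
The remainder reaches 0 after 6 divisions, so the expansion has 6 partial quotients, read off in order.

[2; 3, 3, 1, 2, 2]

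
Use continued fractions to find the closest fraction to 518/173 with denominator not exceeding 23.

Expand x = 518/173 as a continued fraction with the Euclidean algorithm:
  518 = 2*173 + 172, so a_0 = 2.
  173 = 1*172 + 1, so a_1 = 1.
  172 = 172*1 + 0, so a_2 = 172.
so x = [2; 1, 172].
Convergents (p_i = a_i*p_{i-1} + p_{i-2}, q_i = a_i*q_{i-1} + q_{i-2} with p_{-2}=0, p_{-1}=1, q_{-2}=1, q_{-1}=0), until the denominator exceeds 23:
  i=0: a_0=2, p_0 = 2*1 + 0 = 2, q_0 = 2*0 + 1 = 1.
  i=1: a_1=1, p_1 = 1*2 + 1 = 3, q_1 = 1*1 + 0 = 1.
  i=2: a_2=172, p_2 = 172*3 + 2 = 518, q_2 = 172*1 + 1 = 173.
q_2 = 173 > 23, so the last convergent with denominator <= 23 is p_1/q_1 = 3/1.
The closest fraction with denominator <= 23 is either p_1/q_1 or the intermediate fraction (k*p_1 + p_0)/(k*q_1 + q_0) with the largest k >= 1 whose denominator stays <= 23; these approach x as k grows, and every other convergent or intermediate fraction in range is farther away.
Largest k: floor((23 - q_0)/q_1) = floor((23 - 1)/1) = 22.
That gives (22*3 + 2)/(22*1 + 1) = 68/23.
Compare the errors: |x - 3/1| = |518*1 - 3*173|/(173*1) = 1/173, and |x - 68/23| = |518*23 - 68*173|/(173*23) = 150/3979.
Cross-multiplying, 1*3979 = 3979 < 25950 = 150*173, so 1/173 is smaller: the convergent 3/1 is closer to x than 68/23.

3/1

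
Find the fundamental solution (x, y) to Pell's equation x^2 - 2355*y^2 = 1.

(x, y) = (45374, 935)

First expand sqrt(2355) as a continued fraction. With x_i = (sqrt(2355) + m_i)/d_i and (m_0, d_0) = (0, 1): a_0 = floor(sqrt(2355)) = 48, since 48^2 = 2304 <= 2355 < 2401 = 49^2.
Iterate m_{i+1} = d_i*a_i - m_i, d_{i+1} = (2355 - m_{i+1}^2)/d_i, a_{i+1} = floor((a_0 + m_{i+1})/d_{i+1}):
  m_1 = 1*48 - 0 = 48, d_1 = (2355 - 48^2)/1 = 51/1 = 51, a_1 = floor((48 + 48)/51) = 1.
  m_2 = 51*1 - 48 = 3, d_2 = (2355 - 3^2)/51 = 2346/51 = 46, a_2 = floor((48 + 3)/46) = 1.
  m_3 = 46*1 - 3 = 43, d_3 = (2355 - 43^2)/46 = 506/46 = 11, a_3 = floor((48 + 43)/11) = 8.
  m_4 = 11*8 - 43 = 45, d_4 = (2355 - 45^2)/11 = 330/11 = 30, a_4 = floor((48 + 45)/30) = 3.
  m_5 = 30*3 - 45 = 45, d_5 = (2355 - 45^2)/30 = 330/30 = 11, a_5 = floor((48 + 45)/11) = 8.
  m_6 = 11*8 - 45 = 43, d_6 = (2355 - 43^2)/11 = 506/11 = 46, a_6 = floor((48 + 43)/46) = 1.
  m_7 = 46*1 - 43 = 3, d_7 = (2355 - 3^2)/46 = 2346/46 = 51, a_7 = floor((48 + 3)/51) = 1.
  m_8 = 51*1 - 3 = 48, d_8 = (2355 - 48^2)/51 = 51/51 = 1, a_8 = floor((48 + 48)/1) = 96.
  m_9 = 1*96 - 48 = 48, d_9 = (2355 - 48^2)/1 = 51/1 = 51: (m_9, d_9) = (m_1, d_1) = (48, 51), so from here the quotients repeat a_1, ..., a_8; the period length is 8.
So sqrt(2355) = [48; (1, 1, 8, 3, 8, 1, 1, 96)] with period length k = 8.
k is even, so the fundamental solution of x^2 - 2355y^2 = 1 is (p_{k-1}, q_{k-1}) = (p_7, q_7); compute convergents through index 7.
Convergents (p_i = a_i*p_{i-1} + p_{i-2}, q_i = a_i*q_{i-1} + q_{i-2} with p_{-2}=0, p_{-1}=1, q_{-2}=1, q_{-1}=0):
  i=0: a_0=48, p_0 = 48*1 + 0 = 48, q_0 = 48*0 + 1 = 1.
  i=1: a_1=1, p_1 = 1*48 + 1 = 49, q_1 = 1*1 + 0 = 1.
  i=2: a_2=1, p_2 = 1*49 + 48 = 97, q_2 = 1*1 + 1 = 2.
  i=3: a_3=8, p_3 = 8*97 + 49 = 825, q_3 = 8*2 + 1 = 17.
  i=4: a_4=3, p_4 = 3*825 + 97 = 2572, q_4 = 3*17 + 2 = 53.
  i=5: a_5=8, p_5 = 8*2572 + 825 = 21401, q_5 = 8*53 + 17 = 441.
  i=6: a_6=1, p_6 = 1*21401 + 2572 = 23973, q_6 = 1*441 + 53 = 494.
  i=7: a_7=1, p_7 = 1*23973 + 21401 = 45374, q_7 = 1*494 + 441 = 935.
Check: 45374^2 - 2355*935^2 = 2058799876 - 2058799875 = 1, so (x, y) = (45374, 935) solves the equation, and by the theorem it is the least positive solution.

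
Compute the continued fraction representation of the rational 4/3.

Run the Euclidean algorithm on 4 and 3; the successive quotients are the partial quotients a_0, a_1, ... (each step inverts the fractional part left over by the previous one):
  4 = 1*3 + 1, so a_0 = 1.
  3 = 3*1 + 0, so a_1 = 3.
The remainder reaches 0 after 2 divisions, so the expansion has 2 partial quotients, read off in order.

[1; 3]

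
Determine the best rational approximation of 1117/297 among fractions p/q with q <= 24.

Expand x = 1117/297 as a continued fraction with the Euclidean algorithm:
  1117 = 3*297 + 226, so a_0 = 3.
  297 = 1*226 + 71, so a_1 = 1.
  226 = 3*71 + 13, so a_2 = 3.
  71 = 5*13 + 6, so a_3 = 5.
  13 = 2*6 + 1, so a_4 = 2.
  6 = 6*1 + 0, so a_5 = 6.
so x = [3; 1, 3, 5, 2, 6].
Convergents (p_i = a_i*p_{i-1} + p_{i-2}, q_i = a_i*q_{i-1} + q_{i-2} with p_{-2}=0, p_{-1}=1, q_{-2}=1, q_{-1}=0), until the denominator exceeds 24:
  i=0: a_0=3, p_0 = 3*1 + 0 = 3, q_0 = 3*0 + 1 = 1.
  i=1: a_1=1, p_1 = 1*3 + 1 = 4, q_1 = 1*1 + 0 = 1.
  i=2: a_2=3, p_2 = 3*4 + 3 = 15, q_2 = 3*1 + 1 = 4.
  i=3: a_3=5, p_3 = 5*15 + 4 = 79, q_3 = 5*4 + 1 = 21.
  i=4: a_4=2, p_4 = 2*79 + 15 = 173, q_4 = 2*21 + 4 = 46.
q_4 = 46 > 24, so the last convergent with denominator <= 24 is p_3/q_3 = 79/21.
The closest fraction with denominator <= 24 is either p_3/q_3 or the intermediate fraction (k*p_3 + p_2)/(k*q_3 + q_2) with the largest k >= 1 whose denominator stays <= 24; these approach x as k grows, and every other convergent or intermediate fraction in range is farther away.
Largest k: floor((24 - q_2)/q_3) = floor((24 - 4)/21) = 0.
Since k = 0, no intermediate fraction beyond p_3/q_3 has denominator <= 24, so the convergent 79/21 is the closest (its error is |1117*21 - 79*297|/(297*21) = 6/6237).

79/21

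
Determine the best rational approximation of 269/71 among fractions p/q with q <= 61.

197/52

Expand x = 269/71 as a continued fraction with the Euclidean algorithm:
  269 = 3*71 + 56, so a_0 = 3.
  71 = 1*56 + 15, so a_1 = 1.
  56 = 3*15 + 11, so a_2 = 3.
  15 = 1*11 + 4, so a_3 = 1.
  11 = 2*4 + 3, so a_4 = 2.
  4 = 1*3 + 1, so a_5 = 1.
  3 = 3*1 + 0, so a_6 = 3.
so x = [3; 1, 3, 1, 2, 1, 3].
Convergents (p_i = a_i*p_{i-1} + p_{i-2}, q_i = a_i*q_{i-1} + q_{i-2} with p_{-2}=0, p_{-1}=1, q_{-2}=1, q_{-1}=0), until the denominator exceeds 61:
  i=0: a_0=3, p_0 = 3*1 + 0 = 3, q_0 = 3*0 + 1 = 1.
  i=1: a_1=1, p_1 = 1*3 + 1 = 4, q_1 = 1*1 + 0 = 1.
  i=2: a_2=3, p_2 = 3*4 + 3 = 15, q_2 = 3*1 + 1 = 4.
  i=3: a_3=1, p_3 = 1*15 + 4 = 19, q_3 = 1*4 + 1 = 5.
  i=4: a_4=2, p_4 = 2*19 + 15 = 53, q_4 = 2*5 + 4 = 14.
  i=5: a_5=1, p_5 = 1*53 + 19 = 72, q_5 = 1*14 + 5 = 19.
  i=6: a_6=3, p_6 = 3*72 + 53 = 269, q_6 = 3*19 + 14 = 71.
q_6 = 71 > 61, so the last convergent with denominator <= 61 is p_5/q_5 = 72/19.
The closest fraction with denominator <= 61 is either p_5/q_5 or the intermediate fraction (k*p_5 + p_4)/(k*q_5 + q_4) with the largest k >= 1 whose denominator stays <= 61; these approach x as k grows, and every other convergent or intermediate fraction in range is farther away.
Largest k: floor((61 - q_4)/q_5) = floor((61 - 14)/19) = 2.
That gives (2*72 + 53)/(2*19 + 14) = 197/52.
Compare the errors: |x - 72/19| = |269*19 - 72*71|/(71*19) = 1/1349, and |x - 197/52| = |269*52 - 197*71|/(71*52) = 1/3692.
Cross-multiplying, 1*1349 = 1349 < 3692 = 1*3692, so 1/3692 is smaller: the intermediate fraction 197/52 is closer to x than 72/19.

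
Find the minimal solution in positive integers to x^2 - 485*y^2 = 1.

(x, y) = (969, 44)

First expand sqrt(485) as a continued fraction. With x_i = (sqrt(485) + m_i)/d_i and (m_0, d_0) = (0, 1): a_0 = floor(sqrt(485)) = 22, since 22^2 = 484 <= 485 < 529 = 23^2.
Iterate m_{i+1} = d_i*a_i - m_i, d_{i+1} = (485 - m_{i+1}^2)/d_i, a_{i+1} = floor((a_0 + m_{i+1})/d_{i+1}):
  m_1 = 1*22 - 0 = 22, d_1 = (485 - 22^2)/1 = 1/1 = 1, a_1 = floor((22 + 22)/1) = 44.
  m_2 = 1*44 - 22 = 22, d_2 = (485 - 22^2)/1 = 1/1 = 1: (m_2, d_2) = (m_1, d_1) = (22, 1), so from here the quotient a_1 repeats; the period length is 1.
So sqrt(485) = [22; (44)] with period length k = 1.
k is odd, so (p_{k-1}, q_{k-1}) only solves x^2 - 485y^2 = -1 and the fundamental solution of x^2 - 485y^2 = 1 is (p_{2k-1}, q_{2k-1}) = (p_1, q_1); compute convergents through index 1, running through the period twice.
Convergents (p_i = a_i*p_{i-1} + p_{i-2}, q_i = a_i*q_{i-1} + q_{i-2} with p_{-2}=0, p_{-1}=1, q_{-2}=1, q_{-1}=0):
  i=0: a_0=22, p_0 = 22*1 + 0 = 22, q_0 = 22*0 + 1 = 1.
  i=1: a_1=44, p_1 = 44*22 + 1 = 969, q_1 = 44*1 + 0 = 44.
Indeed p_0^2 - 485*q_0^2 = 484 - 485 = -1, not +1.
Check: 969^2 - 485*44^2 = 938961 - 938960 = 1, so (x, y) = (969, 44) solves the equation, and by the theorem it is the least positive solution.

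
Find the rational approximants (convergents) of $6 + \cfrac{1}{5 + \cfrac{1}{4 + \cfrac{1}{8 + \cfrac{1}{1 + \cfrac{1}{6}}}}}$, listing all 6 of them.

Using the convergent recurrence p_i = a_i*p_{i-1} + p_{i-2}, q_i = a_i*q_{i-1} + q_{i-2} with p_{-2}=0, p_{-1}=1, q_{-2}=1, q_{-1}=0:
  i=0: a_0=6, p_0 = 6*1 + 0 = 6, q_0 = 6*0 + 1 = 1.
  i=1: a_1=5, p_1 = 5*6 + 1 = 31, q_1 = 5*1 + 0 = 5.
  i=2: a_2=4, p_2 = 4*31 + 6 = 130, q_2 = 4*5 + 1 = 21.
  i=3: a_3=8, p_3 = 8*130 + 31 = 1071, q_3 = 8*21 + 5 = 173.
  i=4: a_4=1, p_4 = 1*1071 + 130 = 1201, q_4 = 1*173 + 21 = 194.
  i=5: a_5=6, p_5 = 6*1201 + 1071 = 8277, q_5 = 6*194 + 173 = 1337.

6/1, 31/5, 130/21, 1071/173, 1201/194, 8277/1337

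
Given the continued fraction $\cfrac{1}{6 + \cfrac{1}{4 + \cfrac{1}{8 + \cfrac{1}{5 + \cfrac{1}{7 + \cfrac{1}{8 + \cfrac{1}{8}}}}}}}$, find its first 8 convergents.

Using the convergent recurrence p_i = a_i*p_{i-1} + p_{i-2}, q_i = a_i*q_{i-1} + q_{i-2} with p_{-2}=0, p_{-1}=1, q_{-2}=1, q_{-1}=0:
  i=0: a_0=0, p_0 = 0*1 + 0 = 0, q_0 = 0*0 + 1 = 1.
  i=1: a_1=6, p_1 = 6*0 + 1 = 1, q_1 = 6*1 + 0 = 6.
  i=2: a_2=4, p_2 = 4*1 + 0 = 4, q_2 = 4*6 + 1 = 25.
  i=3: a_3=8, p_3 = 8*4 + 1 = 33, q_3 = 8*25 + 6 = 206.
  i=4: a_4=5, p_4 = 5*33 + 4 = 169, q_4 = 5*206 + 25 = 1055.
  i=5: a_5=7, p_5 = 7*169 + 33 = 1216, q_5 = 7*1055 + 206 = 7591.
  i=6: a_6=8, p_6 = 8*1216 + 169 = 9897, q_6 = 8*7591 + 1055 = 61783.
  i=7: a_7=8, p_7 = 8*9897 + 1216 = 80392, q_7 = 8*61783 + 7591 = 501855.

0/1, 1/6, 4/25, 33/206, 169/1055, 1216/7591, 9897/61783, 80392/501855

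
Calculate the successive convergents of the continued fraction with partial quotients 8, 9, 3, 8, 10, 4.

8/1, 73/9, 227/28, 1889/233, 19117/2358, 78357/9665

Using the convergent recurrence p_i = a_i*p_{i-1} + p_{i-2}, q_i = a_i*q_{i-1} + q_{i-2} with p_{-2}=0, p_{-1}=1, q_{-2}=1, q_{-1}=0:
  i=0: a_0=8, p_0 = 8*1 + 0 = 8, q_0 = 8*0 + 1 = 1.
  i=1: a_1=9, p_1 = 9*8 + 1 = 73, q_1 = 9*1 + 0 = 9.
  i=2: a_2=3, p_2 = 3*73 + 8 = 227, q_2 = 3*9 + 1 = 28.
  i=3: a_3=8, p_3 = 8*227 + 73 = 1889, q_3 = 8*28 + 9 = 233.
  i=4: a_4=10, p_4 = 10*1889 + 227 = 19117, q_4 = 10*233 + 28 = 2358.
  i=5: a_5=4, p_5 = 4*19117 + 1889 = 78357, q_5 = 4*2358 + 233 = 9665.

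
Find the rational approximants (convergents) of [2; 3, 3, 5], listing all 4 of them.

2/1, 7/3, 23/10, 122/53

Using the convergent recurrence p_i = a_i*p_{i-1} + p_{i-2}, q_i = a_i*q_{i-1} + q_{i-2} with p_{-2}=0, p_{-1}=1, q_{-2}=1, q_{-1}=0:
  i=0: a_0=2, p_0 = 2*1 + 0 = 2, q_0 = 2*0 + 1 = 1.
  i=1: a_1=3, p_1 = 3*2 + 1 = 7, q_1 = 3*1 + 0 = 3.
  i=2: a_2=3, p_2 = 3*7 + 2 = 23, q_2 = 3*3 + 1 = 10.
  i=3: a_3=5, p_3 = 5*23 + 7 = 122, q_3 = 5*10 + 3 = 53.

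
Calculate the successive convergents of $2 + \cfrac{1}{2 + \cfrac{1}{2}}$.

2/1, 5/2, 12/5

Using the convergent recurrence p_i = a_i*p_{i-1} + p_{i-2}, q_i = a_i*q_{i-1} + q_{i-2} with p_{-2}=0, p_{-1}=1, q_{-2}=1, q_{-1}=0:
  i=0: a_0=2, p_0 = 2*1 + 0 = 2, q_0 = 2*0 + 1 = 1.
  i=1: a_1=2, p_1 = 2*2 + 1 = 5, q_1 = 2*1 + 0 = 2.
  i=2: a_2=2, p_2 = 2*5 + 2 = 12, q_2 = 2*2 + 1 = 5.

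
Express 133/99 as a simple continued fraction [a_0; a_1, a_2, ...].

[1; 2, 1, 10, 3]

Run the Euclidean algorithm on 133 and 99; the successive quotients are the partial quotients a_0, a_1, ... (each step inverts the fractional part left over by the previous one):
  133 = 1*99 + 34, so a_0 = 1.
  99 = 2*34 + 31, so a_1 = 2.
  34 = 1*31 + 3, so a_2 = 1.
  31 = 10*3 + 1, so a_3 = 10.
  3 = 3*1 + 0, so a_4 = 3.
The remainder reaches 0 after 5 divisions, so the expansion has 5 partial quotients, read off in order.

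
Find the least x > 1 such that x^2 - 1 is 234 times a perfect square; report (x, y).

First expand sqrt(234) as a continued fraction. With x_i = (sqrt(234) + m_i)/d_i and (m_0, d_0) = (0, 1): a_0 = floor(sqrt(234)) = 15, since 15^2 = 225 <= 234 < 256 = 16^2.
Iterate m_{i+1} = d_i*a_i - m_i, d_{i+1} = (234 - m_{i+1}^2)/d_i, a_{i+1} = floor((a_0 + m_{i+1})/d_{i+1}):
  m_1 = 1*15 - 0 = 15, d_1 = (234 - 15^2)/1 = 9/1 = 9, a_1 = floor((15 + 15)/9) = 3.
  m_2 = 9*3 - 15 = 12, d_2 = (234 - 12^2)/9 = 90/9 = 10, a_2 = floor((15 + 12)/10) = 2.
  m_3 = 10*2 - 12 = 8, d_3 = (234 - 8^2)/10 = 170/10 = 17, a_3 = floor((15 + 8)/17) = 1.
  m_4 = 17*1 - 8 = 9, d_4 = (234 - 9^2)/17 = 153/17 = 9, a_4 = floor((15 + 9)/9) = 2.
  m_5 = 9*2 - 9 = 9, d_5 = (234 - 9^2)/9 = 153/9 = 17, a_5 = floor((15 + 9)/17) = 1.
  m_6 = 17*1 - 9 = 8, d_6 = (234 - 8^2)/17 = 170/17 = 10, a_6 = floor((15 + 8)/10) = 2.
  m_7 = 10*2 - 8 = 12, d_7 = (234 - 12^2)/10 = 90/10 = 9, a_7 = floor((15 + 12)/9) = 3.
  m_8 = 9*3 - 12 = 15, d_8 = (234 - 15^2)/9 = 9/9 = 1, a_8 = floor((15 + 15)/1) = 30.
  m_9 = 1*30 - 15 = 15, d_9 = (234 - 15^2)/1 = 9/1 = 9: (m_9, d_9) = (m_1, d_1) = (15, 9), so from here the quotients repeat a_1, ..., a_8; the period length is 8.
So sqrt(234) = [15; (3, 2, 1, 2, 1, 2, 3, 30)] with period length k = 8.
k is even, so the fundamental solution of x^2 - 234y^2 = 1 is (p_{k-1}, q_{k-1}) = (p_7, q_7); compute convergents through index 7.
Convergents (p_i = a_i*p_{i-1} + p_{i-2}, q_i = a_i*q_{i-1} + q_{i-2} with p_{-2}=0, p_{-1}=1, q_{-2}=1, q_{-1}=0):
  i=0: a_0=15, p_0 = 15*1 + 0 = 15, q_0 = 15*0 + 1 = 1.
  i=1: a_1=3, p_1 = 3*15 + 1 = 46, q_1 = 3*1 + 0 = 3.
  i=2: a_2=2, p_2 = 2*46 + 15 = 107, q_2 = 2*3 + 1 = 7.
  i=3: a_3=1, p_3 = 1*107 + 46 = 153, q_3 = 1*7 + 3 = 10.
  i=4: a_4=2, p_4 = 2*153 + 107 = 413, q_4 = 2*10 + 7 = 27.
  i=5: a_5=1, p_5 = 1*413 + 153 = 566, q_5 = 1*27 + 10 = 37.
  i=6: a_6=2, p_6 = 2*566 + 413 = 1545, q_6 = 2*37 + 27 = 101.
  i=7: a_7=3, p_7 = 3*1545 + 566 = 5201, q_7 = 3*101 + 37 = 340.
Check: 5201^2 - 234*340^2 = 27050401 - 27050400 = 1, so (x, y) = (5201, 340) solves the equation, and by the theorem it is the least positive solution.

(x, y) = (5201, 340)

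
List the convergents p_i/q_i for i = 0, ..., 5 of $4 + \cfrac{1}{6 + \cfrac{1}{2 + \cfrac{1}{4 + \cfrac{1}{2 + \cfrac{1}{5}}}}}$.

4/1, 25/6, 54/13, 241/58, 536/129, 2921/703

Using the convergent recurrence p_i = a_i*p_{i-1} + p_{i-2}, q_i = a_i*q_{i-1} + q_{i-2} with p_{-2}=0, p_{-1}=1, q_{-2}=1, q_{-1}=0:
  i=0: a_0=4, p_0 = 4*1 + 0 = 4, q_0 = 4*0 + 1 = 1.
  i=1: a_1=6, p_1 = 6*4 + 1 = 25, q_1 = 6*1 + 0 = 6.
  i=2: a_2=2, p_2 = 2*25 + 4 = 54, q_2 = 2*6 + 1 = 13.
  i=3: a_3=4, p_3 = 4*54 + 25 = 241, q_3 = 4*13 + 6 = 58.
  i=4: a_4=2, p_4 = 2*241 + 54 = 536, q_4 = 2*58 + 13 = 129.
  i=5: a_5=5, p_5 = 5*536 + 241 = 2921, q_5 = 5*129 + 58 = 703.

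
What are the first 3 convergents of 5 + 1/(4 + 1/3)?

Using the convergent recurrence p_i = a_i*p_{i-1} + p_{i-2}, q_i = a_i*q_{i-1} + q_{i-2} with p_{-2}=0, p_{-1}=1, q_{-2}=1, q_{-1}=0:
  i=0: a_0=5, p_0 = 5*1 + 0 = 5, q_0 = 5*0 + 1 = 1.
  i=1: a_1=4, p_1 = 4*5 + 1 = 21, q_1 = 4*1 + 0 = 4.
  i=2: a_2=3, p_2 = 3*21 + 5 = 68, q_2 = 3*4 + 1 = 13.

5/1, 21/4, 68/13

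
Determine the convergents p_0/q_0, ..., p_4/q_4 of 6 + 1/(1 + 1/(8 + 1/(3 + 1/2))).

Using the convergent recurrence p_i = a_i*p_{i-1} + p_{i-2}, q_i = a_i*q_{i-1} + q_{i-2} with p_{-2}=0, p_{-1}=1, q_{-2}=1, q_{-1}=0:
  i=0: a_0=6, p_0 = 6*1 + 0 = 6, q_0 = 6*0 + 1 = 1.
  i=1: a_1=1, p_1 = 1*6 + 1 = 7, q_1 = 1*1 + 0 = 1.
  i=2: a_2=8, p_2 = 8*7 + 6 = 62, q_2 = 8*1 + 1 = 9.
  i=3: a_3=3, p_3 = 3*62 + 7 = 193, q_3 = 3*9 + 1 = 28.
  i=4: a_4=2, p_4 = 2*193 + 62 = 448, q_4 = 2*28 + 9 = 65.

6/1, 7/1, 62/9, 193/28, 448/65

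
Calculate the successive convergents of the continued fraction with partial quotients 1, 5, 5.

1/1, 6/5, 31/26

Using the convergent recurrence p_i = a_i*p_{i-1} + p_{i-2}, q_i = a_i*q_{i-1} + q_{i-2} with p_{-2}=0, p_{-1}=1, q_{-2}=1, q_{-1}=0:
  i=0: a_0=1, p_0 = 1*1 + 0 = 1, q_0 = 1*0 + 1 = 1.
  i=1: a_1=5, p_1 = 5*1 + 1 = 6, q_1 = 5*1 + 0 = 5.
  i=2: a_2=5, p_2 = 5*6 + 1 = 31, q_2 = 5*5 + 1 = 26.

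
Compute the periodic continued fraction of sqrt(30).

Write x_i = (sqrt(30) + m_i)/d_i with (m_0, d_0) = (0, 1). a_0 = floor(sqrt(30)) = 5, since 5^2 = 25 <= 30 < 36 = 6^2.
Iterate m_{i+1} = d_i*a_i - m_i, d_{i+1} = (30 - m_{i+1}^2)/d_i, a_{i+1} = floor((a_0 + m_{i+1})/d_{i+1}):
  m_1 = 1*5 - 0 = 5, d_1 = (30 - 5^2)/1 = 5/1 = 5, a_1 = floor((5 + 5)/5) = 2.
  m_2 = 5*2 - 5 = 5, d_2 = (30 - 5^2)/5 = 5/5 = 1, a_2 = floor((5 + 5)/1) = 10.
  m_3 = 1*10 - 5 = 5, d_3 = (30 - 5^2)/1 = 5/1 = 5: (m_3, d_3) = (m_1, d_1) = (5, 5), so from here the quotients repeat a_1, a_2; the period length is 2.
Hence the expansion of sqrt(30) is a_0 = 5 followed by the repeating block 2, 10 (period 2).

[5; (2, 10)]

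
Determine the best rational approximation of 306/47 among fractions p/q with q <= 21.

Expand x = 306/47 as a continued fraction with the Euclidean algorithm:
  306 = 6*47 + 24, so a_0 = 6.
  47 = 1*24 + 23, so a_1 = 1.
  24 = 1*23 + 1, so a_2 = 1.
  23 = 23*1 + 0, so a_3 = 23.
so x = [6; 1, 1, 23].
Convergents (p_i = a_i*p_{i-1} + p_{i-2}, q_i = a_i*q_{i-1} + q_{i-2} with p_{-2}=0, p_{-1}=1, q_{-2}=1, q_{-1}=0), until the denominator exceeds 21:
  i=0: a_0=6, p_0 = 6*1 + 0 = 6, q_0 = 6*0 + 1 = 1.
  i=1: a_1=1, p_1 = 1*6 + 1 = 7, q_1 = 1*1 + 0 = 1.
  i=2: a_2=1, p_2 = 1*7 + 6 = 13, q_2 = 1*1 + 1 = 2.
  i=3: a_3=23, p_3 = 23*13 + 7 = 306, q_3 = 23*2 + 1 = 47.
q_3 = 47 > 21, so the last convergent with denominator <= 21 is p_2/q_2 = 13/2.
The closest fraction with denominator <= 21 is either p_2/q_2 or the intermediate fraction (k*p_2 + p_1)/(k*q_2 + q_1) with the largest k >= 1 whose denominator stays <= 21; these approach x as k grows, and every other convergent or intermediate fraction in range is farther away.
Largest k: floor((21 - q_1)/q_2) = floor((21 - 1)/2) = 10.
That gives (10*13 + 7)/(10*2 + 1) = 137/21.
Compare the errors: |x - 13/2| = |306*2 - 13*47|/(47*2) = 1/94, and |x - 137/21| = |306*21 - 137*47|/(47*21) = 13/987.
Cross-multiplying, 1*987 = 987 < 1222 = 13*94, so 1/94 is smaller: the convergent 13/2 is closer to x than 137/21.

13/2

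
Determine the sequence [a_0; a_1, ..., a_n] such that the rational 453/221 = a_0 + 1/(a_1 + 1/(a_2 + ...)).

Run the Euclidean algorithm on 453 and 221; the successive quotients are the partial quotients a_0, a_1, ... (each step inverts the fractional part left over by the previous one):
  453 = 2*221 + 11, so a_0 = 2.
  221 = 20*11 + 1, so a_1 = 20.
  11 = 11*1 + 0, so a_2 = 11.
The remainder reaches 0 after 3 divisions, so the expansion has 3 partial quotients, read off in order.

[2; 20, 11]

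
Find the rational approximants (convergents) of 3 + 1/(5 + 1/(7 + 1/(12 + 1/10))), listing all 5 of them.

Using the convergent recurrence p_i = a_i*p_{i-1} + p_{i-2}, q_i = a_i*q_{i-1} + q_{i-2} with p_{-2}=0, p_{-1}=1, q_{-2}=1, q_{-1}=0:
  i=0: a_0=3, p_0 = 3*1 + 0 = 3, q_0 = 3*0 + 1 = 1.
  i=1: a_1=5, p_1 = 5*3 + 1 = 16, q_1 = 5*1 + 0 = 5.
  i=2: a_2=7, p_2 = 7*16 + 3 = 115, q_2 = 7*5 + 1 = 36.
  i=3: a_3=12, p_3 = 12*115 + 16 = 1396, q_3 = 12*36 + 5 = 437.
  i=4: a_4=10, p_4 = 10*1396 + 115 = 14075, q_4 = 10*437 + 36 = 4406.

3/1, 16/5, 115/36, 1396/437, 14075/4406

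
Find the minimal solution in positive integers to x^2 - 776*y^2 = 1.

(x, y) = (195, 7)

First expand sqrt(776) as a continued fraction. With x_i = (sqrt(776) + m_i)/d_i and (m_0, d_0) = (0, 1): a_0 = floor(sqrt(776)) = 27, since 27^2 = 729 <= 776 < 784 = 28^2.
Iterate m_{i+1} = d_i*a_i - m_i, d_{i+1} = (776 - m_{i+1}^2)/d_i, a_{i+1} = floor((a_0 + m_{i+1})/d_{i+1}):
  m_1 = 1*27 - 0 = 27, d_1 = (776 - 27^2)/1 = 47/1 = 47, a_1 = floor((27 + 27)/47) = 1.
  m_2 = 47*1 - 27 = 20, d_2 = (776 - 20^2)/47 = 376/47 = 8, a_2 = floor((27 + 20)/8) = 5.
  m_3 = 8*5 - 20 = 20, d_3 = (776 - 20^2)/8 = 376/8 = 47, a_3 = floor((27 + 20)/47) = 1.
  m_4 = 47*1 - 20 = 27, d_4 = (776 - 27^2)/47 = 47/47 = 1, a_4 = floor((27 + 27)/1) = 54.
  m_5 = 1*54 - 27 = 27, d_5 = (776 - 27^2)/1 = 47/1 = 47: (m_5, d_5) = (m_1, d_1) = (27, 47), so from here the quotients repeat a_1, ..., a_4; the period length is 4.
So sqrt(776) = [27; (1, 5, 1, 54)] with period length k = 4.
k is even, so the fundamental solution of x^2 - 776y^2 = 1 is (p_{k-1}, q_{k-1}) = (p_3, q_3); compute convergents through index 3.
Convergents (p_i = a_i*p_{i-1} + p_{i-2}, q_i = a_i*q_{i-1} + q_{i-2} with p_{-2}=0, p_{-1}=1, q_{-2}=1, q_{-1}=0):
  i=0: a_0=27, p_0 = 27*1 + 0 = 27, q_0 = 27*0 + 1 = 1.
  i=1: a_1=1, p_1 = 1*27 + 1 = 28, q_1 = 1*1 + 0 = 1.
  i=2: a_2=5, p_2 = 5*28 + 27 = 167, q_2 = 5*1 + 1 = 6.
  i=3: a_3=1, p_3 = 1*167 + 28 = 195, q_3 = 1*6 + 1 = 7.
Check: 195^2 - 776*7^2 = 38025 - 38024 = 1, so (x, y) = (195, 7) solves the equation, and by the theorem it is the least positive solution.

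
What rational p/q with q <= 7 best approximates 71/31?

Expand x = 71/31 as a continued fraction with the Euclidean algorithm:
  71 = 2*31 + 9, so a_0 = 2.
  31 = 3*9 + 4, so a_1 = 3.
  9 = 2*4 + 1, so a_2 = 2.
  4 = 4*1 + 0, so a_3 = 4.
so x = [2; 3, 2, 4].
Convergents (p_i = a_i*p_{i-1} + p_{i-2}, q_i = a_i*q_{i-1} + q_{i-2} with p_{-2}=0, p_{-1}=1, q_{-2}=1, q_{-1}=0), until the denominator exceeds 7:
  i=0: a_0=2, p_0 = 2*1 + 0 = 2, q_0 = 2*0 + 1 = 1.
  i=1: a_1=3, p_1 = 3*2 + 1 = 7, q_1 = 3*1 + 0 = 3.
  i=2: a_2=2, p_2 = 2*7 + 2 = 16, q_2 = 2*3 + 1 = 7.
  i=3: a_3=4, p_3 = 4*16 + 7 = 71, q_3 = 4*7 + 3 = 31.
q_3 = 31 > 7, so the last convergent with denominator <= 7 is p_2/q_2 = 16/7.
The closest fraction with denominator <= 7 is either p_2/q_2 or the intermediate fraction (k*p_2 + p_1)/(k*q_2 + q_1) with the largest k >= 1 whose denominator stays <= 7; these approach x as k grows, and every other convergent or intermediate fraction in range is farther away.
Largest k: floor((7 - q_1)/q_2) = floor((7 - 3)/7) = 0.
Since k = 0, no intermediate fraction beyond p_2/q_2 has denominator <= 7, so the convergent 16/7 is the closest (its error is |71*7 - 16*31|/(31*7) = 1/217).

16/7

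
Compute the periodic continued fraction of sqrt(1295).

[35; (1, 70)]

Write x_i = (sqrt(1295) + m_i)/d_i with (m_0, d_0) = (0, 1). a_0 = floor(sqrt(1295)) = 35, since 35^2 = 1225 <= 1295 < 1296 = 36^2.
Iterate m_{i+1} = d_i*a_i - m_i, d_{i+1} = (1295 - m_{i+1}^2)/d_i, a_{i+1} = floor((a_0 + m_{i+1})/d_{i+1}):
  m_1 = 1*35 - 0 = 35, d_1 = (1295 - 35^2)/1 = 70/1 = 70, a_1 = floor((35 + 35)/70) = 1.
  m_2 = 70*1 - 35 = 35, d_2 = (1295 - 35^2)/70 = 70/70 = 1, a_2 = floor((35 + 35)/1) = 70.
  m_3 = 1*70 - 35 = 35, d_3 = (1295 - 35^2)/1 = 70/1 = 70: (m_3, d_3) = (m_1, d_1) = (35, 70), so from here the quotients repeat a_1, a_2; the period length is 2.
Hence the expansion of sqrt(1295) is a_0 = 35 followed by the repeating block 1, 70 (period 2).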